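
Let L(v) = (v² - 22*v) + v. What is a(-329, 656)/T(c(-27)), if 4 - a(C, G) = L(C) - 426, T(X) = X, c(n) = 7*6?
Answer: -19120/7 ≈ -2731.4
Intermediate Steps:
c(n) = 42
L(v) = v² - 21*v
a(C, G) = 430 - C*(-21 + C) (a(C, G) = 4 - (C*(-21 + C) - 426) = 4 - (-426 + C*(-21 + C)) = 4 + (426 - C*(-21 + C)) = 430 - C*(-21 + C))
a(-329, 656)/T(c(-27)) = (430 - 1*(-329)*(-21 - 329))/42 = (430 - 1*(-329)*(-350))*(1/42) = (430 - 115150)*(1/42) = -114720*1/42 = -19120/7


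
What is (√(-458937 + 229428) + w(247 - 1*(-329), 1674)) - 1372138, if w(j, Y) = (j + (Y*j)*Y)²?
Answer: 2605356102298476566 + 3*I*√25501 ≈ 2.6054e+18 + 479.07*I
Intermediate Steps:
w(j, Y) = (j + j*Y²)²
(√(-458937 + 229428) + w(247 - 1*(-329), 1674)) - 1372138 = (√(-458937 + 229428) + (247 - 1*(-329))²*(1 + 1674²)²) - 1372138 = (√(-229509) + (247 + 329)²*(1 + 2802276)²) - 1372138 = (3*I*√25501 + 576²*2802277²) - 1372138 = (3*I*√25501 + 331776*7852756384729) - 1372138 = (3*I*√25501 + 2605356102299848704) - 1372138 = (2605356102299848704 + 3*I*√25501) - 1372138 = 2605356102298476566 + 3*I*√25501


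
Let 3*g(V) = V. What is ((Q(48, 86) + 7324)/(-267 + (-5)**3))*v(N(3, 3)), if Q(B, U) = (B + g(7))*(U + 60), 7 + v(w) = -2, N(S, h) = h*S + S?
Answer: 66027/196 ≈ 336.87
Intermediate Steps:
N(S, h) = S + S*h (N(S, h) = S*h + S = S + S*h)
v(w) = -9 (v(w) = -7 - 2 = -9)
g(V) = V/3
Q(B, U) = (60 + U)*(7/3 + B) (Q(B, U) = (B + (1/3)*7)*(U + 60) = (B + 7/3)*(60 + U) = (7/3 + B)*(60 + U) = (60 + U)*(7/3 + B))
((Q(48, 86) + 7324)/(-267 + (-5)**3))*v(N(3, 3)) = (((140 + 60*48 + (7/3)*86 + 48*86) + 7324)/(-267 + (-5)**3))*(-9) = (((140 + 2880 + 602/3 + 4128) + 7324)/(-267 - 125))*(-9) = ((22046/3 + 7324)/(-392))*(-9) = ((44018/3)*(-1/392))*(-9) = -22009/588*(-9) = 66027/196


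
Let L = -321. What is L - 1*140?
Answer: -461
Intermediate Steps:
L - 1*140 = -321 - 1*140 = -321 - 140 = -461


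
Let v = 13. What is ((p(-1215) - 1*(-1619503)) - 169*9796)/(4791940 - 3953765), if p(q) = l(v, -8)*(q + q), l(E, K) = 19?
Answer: -82191/838175 ≈ -0.098059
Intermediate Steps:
p(q) = 38*q (p(q) = 19*(q + q) = 19*(2*q) = 38*q)
((p(-1215) - 1*(-1619503)) - 169*9796)/(4791940 - 3953765) = ((38*(-1215) - 1*(-1619503)) - 169*9796)/(4791940 - 3953765) = ((-46170 + 1619503) - 1655524)/838175 = (1573333 - 1655524)*(1/838175) = -82191*1/838175 = -82191/838175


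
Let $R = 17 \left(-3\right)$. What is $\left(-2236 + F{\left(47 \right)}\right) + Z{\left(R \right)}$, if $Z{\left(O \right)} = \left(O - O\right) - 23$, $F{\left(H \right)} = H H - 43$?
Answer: $-93$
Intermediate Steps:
$F{\left(H \right)} = -43 + H^{2}$ ($F{\left(H \right)} = H^{2} - 43 = -43 + H^{2}$)
$R = -51$
$Z{\left(O \right)} = -23$ ($Z{\left(O \right)} = 0 - 23 = -23$)
$\left(-2236 + F{\left(47 \right)}\right) + Z{\left(R \right)} = \left(-2236 - \left(43 - 47^{2}\right)\right) - 23 = \left(-2236 + \left(-43 + 2209\right)\right) - 23 = \left(-2236 + 2166\right) - 23 = -70 - 23 = -93$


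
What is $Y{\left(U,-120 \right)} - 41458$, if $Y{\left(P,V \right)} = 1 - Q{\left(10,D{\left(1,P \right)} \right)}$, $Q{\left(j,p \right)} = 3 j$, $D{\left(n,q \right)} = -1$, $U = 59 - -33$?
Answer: $-41487$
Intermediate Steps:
$U = 92$ ($U = 59 + 33 = 92$)
$Y{\left(P,V \right)} = -29$ ($Y{\left(P,V \right)} = 1 - 3 \cdot 10 = 1 - 30 = -29$)
$Y{\left(U,-120 \right)} - 41458 = -29 - 41458 = -41487$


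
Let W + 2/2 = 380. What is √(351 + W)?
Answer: √730 ≈ 27.019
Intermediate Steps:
W = 379 (W = -1 + 380 = 379)
√(351 + W) = √(351 + 379) = √730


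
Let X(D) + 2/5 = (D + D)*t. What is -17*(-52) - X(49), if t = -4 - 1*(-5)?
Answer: 3932/5 ≈ 786.40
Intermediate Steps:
t = 1 (t = -4 + 5 = 1)
X(D) = -⅖ + 2*D (X(D) = -⅖ + (D + D)*1 = -⅖ + (2*D)*1 = -⅖ + 2*D)
-17*(-52) - X(49) = -17*(-52) - (-⅖ + 2*49) = 884 - (-⅖ + 98) = 884 - 1*488/5 = 884 - 488/5 = 3932/5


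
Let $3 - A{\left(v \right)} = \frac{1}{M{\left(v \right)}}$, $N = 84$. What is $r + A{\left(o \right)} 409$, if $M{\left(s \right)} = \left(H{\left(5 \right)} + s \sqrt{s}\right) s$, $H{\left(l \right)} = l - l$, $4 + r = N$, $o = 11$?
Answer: $1307 - \frac{409 \sqrt{11}}{1331} \approx 1306.0$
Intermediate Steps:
$r = 80$ ($r = -4 + 84 = 80$)
$H{\left(l \right)} = 0$
$M{\left(s \right)} = s^{\frac{5}{2}}$ ($M{\left(s \right)} = \left(0 + s \sqrt{s}\right) s = \left(0 + s^{\frac{3}{2}}\right) s = s^{\frac{3}{2}} s = s^{\frac{5}{2}}$)
$A{\left(v \right)} = 3 - \frac{1}{v^{\frac{5}{2}}}$
$r + A{\left(o \right)} 409 = 80 + \left(3 - \frac{1}{121 \sqrt{11}}\right) 409 = 80 + \left(3 - \frac{\sqrt{11}}{1331}\right) 409 = 80 + \left(1227 - \frac{409 \sqrt{11}}{1331}\right) = 1307 - \frac{409 \sqrt{11}}{1331}$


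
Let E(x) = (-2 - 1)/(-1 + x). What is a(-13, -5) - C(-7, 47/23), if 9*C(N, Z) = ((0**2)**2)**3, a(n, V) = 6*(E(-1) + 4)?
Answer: 33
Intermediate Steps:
E(x) = -3/(-1 + x)
a(n, V) = 33 (a(n, V) = 6*(-3/(-1 - 1) + 4) = 6*(-3/(-2) + 4) = 6*(-3*(-1/2) + 4) = 6*(3/2 + 4) = 6*(11/2) = 33)
C(N, Z) = 0 (C(N, Z) = ((0**2)**2)**3/9 = (0**2)**3/9 = (1/9)*0**3 = (1/9)*0 = 0)
a(-13, -5) - C(-7, 47/23) = 33 - 1*0 = 33 + 0 = 33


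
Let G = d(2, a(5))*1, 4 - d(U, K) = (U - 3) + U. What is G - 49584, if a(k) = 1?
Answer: -49581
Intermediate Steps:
d(U, K) = 7 - 2*U (d(U, K) = 4 - ((U - 3) + U) = 4 - ((-3 + U) + U) = 4 - (-3 + 2*U) = 4 + (3 - 2*U) = 7 - 2*U)
G = 3 (G = (7 - 2*2)*1 = (7 - 4)*1 = 3*1 = 3)
G - 49584 = 3 - 49584 = -49581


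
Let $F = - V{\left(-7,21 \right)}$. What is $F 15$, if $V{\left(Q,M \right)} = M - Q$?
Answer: $-420$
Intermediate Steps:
$F = -28$ ($F = - (21 - -7) = - (21 + 7) = \left(-1\right) 28 = -28$)
$F 15 = \left(-28\right) 15 = -420$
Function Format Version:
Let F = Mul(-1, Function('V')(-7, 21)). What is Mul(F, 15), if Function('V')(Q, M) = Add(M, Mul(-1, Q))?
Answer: -420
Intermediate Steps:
F = -28 (F = Mul(-1, Add(21, Mul(-1, -7))) = Mul(-1, Add(21, 7)) = Mul(-1, 28) = -28)
Mul(F, 15) = Mul(-28, 15) = -420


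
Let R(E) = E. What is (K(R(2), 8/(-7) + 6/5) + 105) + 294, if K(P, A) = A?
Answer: 13967/35 ≈ 399.06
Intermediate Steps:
(K(R(2), 8/(-7) + 6/5) + 105) + 294 = ((8/(-7) + 6/5) + 105) + 294 = ((8*(-⅐) + 6*(⅕)) + 105) + 294 = ((-8/7 + 6/5) + 105) + 294 = (2/35 + 105) + 294 = 3677/35 + 294 = 13967/35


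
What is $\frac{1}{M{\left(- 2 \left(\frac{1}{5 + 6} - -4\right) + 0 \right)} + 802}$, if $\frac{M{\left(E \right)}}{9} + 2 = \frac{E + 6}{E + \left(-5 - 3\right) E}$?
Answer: $\frac{35}{27428} \approx 0.0012761$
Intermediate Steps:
$M{\left(E \right)} = -18 - \frac{9 \left(6 + E\right)}{7 E}$ ($M{\left(E \right)} = -18 + 9 \frac{E + 6}{E + \left(-5 - 3\right) E} = -18 + 9 \frac{6 + E}{E - 8 E} = -18 + 9 \frac{6 + E}{\left(-7\right) E} = -18 + 9 \left(6 + E\right) \left(- \frac{1}{7 E}\right) = -18 + 9 \left(- \frac{6 + E}{7 E}\right) = -18 - \frac{9 \left(6 + E\right)}{7 E}$)
$\frac{1}{M{\left(- 2 \left(\frac{1}{5 + 6} - -4\right) + 0 \right)} + 802} = \frac{1}{\frac{27 \left(-2 - 5 \left(- 2 \left(\frac{1}{5 + 6} - -4\right) + 0\right)\right)}{7 \left(- 2 \left(\frac{1}{5 + 6} - -4\right) + 0\right)} + 802} = \frac{1}{\frac{27 \left(-2 - 5 \left(- 2 \left(\frac{1}{11} + 4\right) + 0\right)\right)}{7 \left(- 2 \left(\frac{1}{11} + 4\right) + 0\right)} + 802} = \frac{1}{\frac{27 \left(-2 - 5 \left(\left(-2\right) \frac{45}{11} + 0\right)\right)}{7 \left(\left(-2\right) \frac{45}{11} + 0\right)} + 802} = \frac{1}{\frac{27 \left(-2 - 5 \left(- \frac{90}{11} + 0\right)\right)}{7 \left(- \frac{90}{11} + 0\right)} + 802} = \frac{1}{\frac{27 \left(-2 - - \frac{450}{11}\right)}{7 \left(- \frac{90}{11}\right)} + 802} = \frac{1}{\frac{27}{7} \left(- \frac{11}{90}\right) \left(-2 + \frac{450}{11}\right) + 802} = \frac{1}{\frac{27}{7} \left(- \frac{11}{90}\right) \frac{428}{11} + 802} = \frac{1}{- \frac{642}{35} + 802} = \frac{1}{\frac{27428}{35}} = \frac{35}{27428}$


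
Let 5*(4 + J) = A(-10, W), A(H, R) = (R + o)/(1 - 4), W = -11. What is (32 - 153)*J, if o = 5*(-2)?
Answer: 1573/5 ≈ 314.60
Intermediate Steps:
o = -10
A(H, R) = 10/3 - R/3 (A(H, R) = (R - 10)/(1 - 4) = (-10 + R)/(-3) = (-10 + R)*(-⅓) = 10/3 - R/3)
J = -13/5 (J = -4 + (10/3 - ⅓*(-11))/5 = -4 + (10/3 + 11/3)/5 = -4 + (⅕)*7 = -4 + 7/5 = -13/5 ≈ -2.6000)
(32 - 153)*J = (32 - 153)*(-13/5) = -121*(-13/5) = 1573/5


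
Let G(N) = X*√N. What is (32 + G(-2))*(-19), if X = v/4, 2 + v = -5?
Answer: -608 + 133*I*√2/4 ≈ -608.0 + 47.023*I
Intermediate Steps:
v = -7 (v = -2 - 5 = -7)
X = -7/4 ≈ -1.7500
G(N) = -7*√N/4
(32 + G(-2))*(-19) = (32 - 7*I*√2/4)*(-19) = -608 + 133*I*√2/4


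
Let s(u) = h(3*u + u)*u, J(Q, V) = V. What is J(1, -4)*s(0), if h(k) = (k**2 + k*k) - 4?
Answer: 0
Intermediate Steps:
h(k) = -4 + 2*k**2 (h(k) = (k**2 + k**2) - 4 = 2*k**2 - 4 = -4 + 2*k**2)
s(u) = u*(-4 + 32*u**2) (s(u) = (-4 + 2*(3*u + u)**2)*u = (-4 + 2*(4*u)**2)*u = (-4 + 2*(16*u**2))*u = (-4 + 32*u**2)*u = u*(-4 + 32*u**2))
J(1, -4)*s(0) = -4*(-4*0 + 32*0**3) = -4*(0 + 32*0) = -4*(0 + 0) = -4*0 = 0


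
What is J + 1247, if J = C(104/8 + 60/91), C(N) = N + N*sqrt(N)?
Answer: 114720/91 + 1243*sqrt(113113)/8281 ≈ 1311.1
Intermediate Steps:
C(N) = N + N**(3/2)
J = 1243/91 + 1243*sqrt(113113)/8281 (J = (104/8 + 60/91) + (104/8 + 60/91)**(3/2) = (104*(1/8) + 60*(1/91)) + (104*(1/8) + 60*(1/91))**(3/2) = (13 + 60/91) + (13 + 60/91)**(3/2) = 1243/91 + (1243/91)**(3/2) = 1243/91 + 1243*sqrt(113113)/8281 ≈ 64.142)
J + 1247 = (1243/91 + 1243*sqrt(113113)/8281) + 1247 = 114720/91 + 1243*sqrt(113113)/8281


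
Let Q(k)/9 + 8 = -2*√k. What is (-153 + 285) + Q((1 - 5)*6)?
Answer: 60 - 36*I*√6 ≈ 60.0 - 88.182*I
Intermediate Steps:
Q(k) = -72 - 18*√k (Q(k) = -72 + 9*(-2*√k) = -72 - 18*√k)
(-153 + 285) + Q((1 - 5)*6) = (-153 + 285) + (-72 - 18*√6*√(1 - 5)) = 132 + (-72 - 18*2*I*√6) = 132 + (-72 - 36*I*√6) = 60 - 36*I*√6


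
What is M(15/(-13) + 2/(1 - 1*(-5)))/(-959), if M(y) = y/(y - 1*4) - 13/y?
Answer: -24085/1442336 ≈ -0.016699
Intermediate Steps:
M(y) = -13/y + y/(-4 + y) (M(y) = y/(y - 4) - 13/y = y/(-4 + y) - 13/y = -13/y + y/(-4 + y))
M(15/(-13) + 2/(1 - 1*(-5)))/(-959) = ((52 + (15/(-13) + 2/(1 - 1*(-5)))**2 - 13*(15/(-13) + 2/(1 - 1*(-5))))/((15/(-13) + 2/(1 - 1*(-5)))*(-4 + (15/(-13) + 2/(1 - 1*(-5))))))/(-959) = ((52 + (15*(-1/13) + 2/(1 + 5))**2 - 13*(15*(-1/13) + 2/(1 + 5)))/((15*(-1/13) + 2/(1 + 5))*(-4 + (15*(-1/13) + 2/(1 + 5)))))*(-1/959) = ((52 + (-15/13 + 2/6)**2 - 13*(-15/13 + 2/6))/((-15/13 + 2/6)*(-4 + (-15/13 + 2/6))))*(-1/959) = ((52 + (-15/13 + 2*(1/6))**2 - 13*(-15/13 + 2*(1/6)))/((-15/13 + 2*(1/6))*(-4 + (-15/13 + 2*(1/6)))))*(-1/959) = ((52 + (-15/13 + 1/3)**2 - 13*(-15/13 + 1/3))/((-15/13 + 1/3)*(-4 + (-15/13 + 1/3))))*(-1/959) = ((52 + (-32/39)**2 - 13*(-32/39))/((-32/39)*(-4 - 32/39)))*(-1/959) = -39*(52 + 1024/1521 + 32/3)/(32*(-188/39))*(-1/959) = -39/32*(-39/188)*96340/1521*(-1/959) = (24085/1504)*(-1/959) = -24085/1442336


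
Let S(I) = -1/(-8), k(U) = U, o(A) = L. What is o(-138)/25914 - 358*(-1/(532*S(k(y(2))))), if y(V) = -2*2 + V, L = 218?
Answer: 1327387/246183 ≈ 5.3919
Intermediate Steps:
o(A) = 218
y(V) = -4 + V
S(I) = ⅛ (S(I) = -1*(-⅛) = ⅛)
o(-138)/25914 - 358*(-1/(532*S(k(y(2))))) = 218/25914 - 358/((-532*⅛)) = 218*(1/25914) - 358/(-133/2) = 109/12957 - 358*(-2/133) = 109/12957 + 716/133 = 1327387/246183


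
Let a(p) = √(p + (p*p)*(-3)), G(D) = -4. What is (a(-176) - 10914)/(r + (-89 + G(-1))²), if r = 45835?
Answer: -5457/27242 + 23*I*√11/13621 ≈ -0.20032 + 0.0056003*I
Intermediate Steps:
a(p) = √(p - 3*p²) (a(p) = √(p + p²*(-3)) = √(p - 3*p²))
(a(-176) - 10914)/(r + (-89 + G(-1))²) = (√(-176*(1 - 3*(-176))) - 10914)/(45835 + (-89 - 4)²) = (√(-176*(1 + 528)) - 10914)/(45835 + (-93)²) = (√(-176*529) - 10914)/(45835 + 8649) = (√(-93104) - 10914)/54484 = (92*I*√11 - 10914)*(1/54484) = (-10914 + 92*I*√11)*(1/54484) = -5457/27242 + 23*I*√11/13621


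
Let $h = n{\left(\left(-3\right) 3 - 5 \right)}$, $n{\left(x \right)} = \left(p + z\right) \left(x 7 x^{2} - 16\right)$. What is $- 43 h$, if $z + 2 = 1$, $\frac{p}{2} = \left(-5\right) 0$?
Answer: $-826632$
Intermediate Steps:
$p = 0$ ($p = 2 \left(\left(-5\right) 0\right) = 2 \cdot 0 = 0$)
$z = -1$ ($z = -2 + 1 = -1$)
$n{\left(x \right)} = 16 - 7 x^{3}$ ($n{\left(x \right)} = \left(0 - 1\right) \left(x 7 x^{2} - 16\right) = - (7 x x^{2} - 16) = - (7 x^{3} - 16) = - (-16 + 7 x^{3}) = 16 - 7 x^{3}$)
$h = 19224$ ($h = 16 - 7 \left(\left(-3\right) 3 - 5\right)^{3} = 16 - 7 \left(-9 - 5\right)^{3} = 16 - 7 \left(-14\right)^{3} = 16 - -19208 = 16 + 19208 = 19224$)
$- 43 h = \left(-43\right) 19224 = -826632$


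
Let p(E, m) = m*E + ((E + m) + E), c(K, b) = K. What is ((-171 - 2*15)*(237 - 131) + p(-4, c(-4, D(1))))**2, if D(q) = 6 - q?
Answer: 453775204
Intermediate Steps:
p(E, m) = m + 2*E + E*m (p(E, m) = E*m + (m + 2*E) = m + 2*E + E*m)
((-171 - 2*15)*(237 - 131) + p(-4, c(-4, D(1))))**2 = ((-171 - 2*15)*(237 - 131) + (-4 + 2*(-4) - 4*(-4)))**2 = ((-171 - 30)*106 + (-4 - 8 + 16))**2 = (-201*106 + 4)**2 = (-21306 + 4)**2 = (-21302)**2 = 453775204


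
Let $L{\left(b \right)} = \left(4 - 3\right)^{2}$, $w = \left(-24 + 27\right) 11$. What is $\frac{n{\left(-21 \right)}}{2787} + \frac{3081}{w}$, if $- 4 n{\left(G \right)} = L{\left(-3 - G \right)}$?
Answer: $\frac{11448985}{122628} \approx 93.364$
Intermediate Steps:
$w = 33$ ($w = 3 \cdot 11 = 33$)
$L{\left(b \right)} = 1$ ($L{\left(b \right)} = 1^{2} = 1$)
$n{\left(G \right)} = - \frac{1}{4}$ ($n{\left(G \right)} = \left(- \frac{1}{4}\right) 1 = - \frac{1}{4}$)
$\frac{n{\left(-21 \right)}}{2787} + \frac{3081}{w} = - \frac{1}{4 \cdot 2787} + \frac{3081}{33} = \left(- \frac{1}{4}\right) \frac{1}{2787} + 3081 \cdot \frac{1}{33} = - \frac{1}{11148} + \frac{1027}{11} = \frac{11448985}{122628}$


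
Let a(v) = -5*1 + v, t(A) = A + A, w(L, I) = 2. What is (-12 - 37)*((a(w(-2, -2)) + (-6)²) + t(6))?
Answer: -2205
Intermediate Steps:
t(A) = 2*A
a(v) = -5 + v
(-12 - 37)*((a(w(-2, -2)) + (-6)²) + t(6)) = (-12 - 37)*(((-5 + 2) + (-6)²) + 2*6) = -49*((-3 + 36) + 12) = -49*(33 + 12) = -49*45 = -2205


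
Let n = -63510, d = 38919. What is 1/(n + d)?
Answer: -1/24591 ≈ -4.0665e-5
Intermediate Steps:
1/(n + d) = 1/(-63510 + 38919) = 1/(-24591) = -1/24591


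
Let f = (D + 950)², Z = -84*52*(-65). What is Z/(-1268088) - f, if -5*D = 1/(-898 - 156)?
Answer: -1324362494973590837/1467436717300 ≈ -9.0250e+5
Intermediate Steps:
Z = 283920 (Z = -4368*(-65) = 283920)
D = 1/5270 (D = -1/(5*(-898 - 156)) = -⅕/(-1054) = -⅕*(-1/1054) = 1/5270 ≈ 0.00018975)
f = 25065052263001/27772900 (f = (1/5270 + 950)² = (5006501/5270)² = 25065052263001/27772900 ≈ 9.0250e+5)
Z/(-1268088) - f = 283920/(-1268088) - 1*25065052263001/27772900 = 283920*(-1/1268088) - 25065052263001/27772900 = -11830/52837 - 25065052263001/27772900 = -1324362494973590837/1467436717300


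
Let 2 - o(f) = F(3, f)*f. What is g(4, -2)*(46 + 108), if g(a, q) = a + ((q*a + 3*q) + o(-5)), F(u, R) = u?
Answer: 1078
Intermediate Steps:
o(f) = 2 - 3*f
g(a, q) = 17 + a + 3*q + a*q (g(a, q) = a + ((q*a + 3*q) + (2 - 3*(-5))) = a + ((a*q + 3*q) + (2 + 15)) = a + ((3*q + a*q) + 17) = a + (17 + 3*q + a*q) = 17 + a + 3*q + a*q)
g(4, -2)*(46 + 108) = (17 + 4 + 3*(-2) + 4*(-2))*(46 + 108) = (17 + 4 - 6 - 8)*154 = 7*154 = 1078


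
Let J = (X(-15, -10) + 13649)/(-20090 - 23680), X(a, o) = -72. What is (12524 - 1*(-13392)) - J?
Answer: 1134356897/43770 ≈ 25916.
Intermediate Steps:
J = -13577/43770 (J = (-72 + 13649)/(-20090 - 23680) = 13577/(-43770) = 13577*(-1/43770) = -13577/43770 ≈ -0.31019)
(12524 - 1*(-13392)) - J = (12524 - 1*(-13392)) - 1*(-13577/43770) = (12524 + 13392) + 13577/43770 = 25916 + 13577/43770 = 1134356897/43770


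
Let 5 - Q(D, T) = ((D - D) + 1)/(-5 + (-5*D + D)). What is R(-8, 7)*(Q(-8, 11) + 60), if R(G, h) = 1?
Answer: 1754/27 ≈ 64.963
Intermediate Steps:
Q(D, T) = 5 - 1/(-5 - 4*D) (Q(D, T) = 5 - ((D - D) + 1)/(-5 + (-5*D + D)) = 5 - (0 + 1)/(-5 - 4*D) = 5 - 1/(-5 - 4*D))
R(-8, 7)*(Q(-8, 11) + 60) = 1*(2*(13 + 10*(-8))/(5 + 4*(-8)) + 60) = 1*(2*(13 - 80)/(5 - 32) + 60) = 1*(2*(-67)/(-27) + 60) = 1*(2*(-1/27)*(-67) + 60) = 1*(134/27 + 60) = 1*(1754/27) = 1754/27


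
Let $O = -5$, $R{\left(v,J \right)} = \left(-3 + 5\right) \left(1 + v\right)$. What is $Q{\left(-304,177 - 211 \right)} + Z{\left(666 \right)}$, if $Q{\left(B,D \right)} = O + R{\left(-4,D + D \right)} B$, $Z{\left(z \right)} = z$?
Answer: $2485$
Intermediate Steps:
$R{\left(v,J \right)} = 2 + 2 v$ ($R{\left(v,J \right)} = 2 \left(1 + v\right) = 2 + 2 v$)
$Q{\left(B,D \right)} = -5 - 6 B$ ($Q{\left(B,D \right)} = -5 + \left(2 + 2 \left(-4\right)\right) B = -5 + \left(2 - 8\right) B = -5 - 6 B$)
$Q{\left(-304,177 - 211 \right)} + Z{\left(666 \right)} = \left(-5 - -1824\right) + 666 = \left(-5 + 1824\right) + 666 = 1819 + 666 = 2485$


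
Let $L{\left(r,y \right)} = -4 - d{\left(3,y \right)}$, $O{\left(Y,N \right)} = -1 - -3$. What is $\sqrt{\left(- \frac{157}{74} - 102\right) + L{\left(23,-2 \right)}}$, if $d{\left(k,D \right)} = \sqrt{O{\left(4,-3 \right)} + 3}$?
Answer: $\frac{\sqrt{-592074 - 5476 \sqrt{5}}}{74} \approx 10.505 i$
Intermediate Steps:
$O{\left(Y,N \right)} = 2$ ($O{\left(Y,N \right)} = -1 + 3 = 2$)
$d{\left(k,D \right)} = \sqrt{5}$ ($d{\left(k,D \right)} = \sqrt{2 + 3} = \sqrt{5}$)
$L{\left(r,y \right)} = -4 - \sqrt{5}$
$\sqrt{\left(- \frac{157}{74} - 102\right) + L{\left(23,-2 \right)}} = \sqrt{\left(- \frac{157}{74} - 102\right) - \left(4 + \sqrt{5}\right)} = \sqrt{- \frac{7705}{74} - \left(4 + \sqrt{5}\right)} = \sqrt{- \frac{8001}{74} - \sqrt{5}}$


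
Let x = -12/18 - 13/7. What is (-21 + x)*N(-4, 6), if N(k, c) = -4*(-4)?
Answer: -7904/21 ≈ -376.38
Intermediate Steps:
N(k, c) = 16
x = -53/21 (x = -12*1/18 - 13*1/7 = -2/3 - 13/7 = -53/21 ≈ -2.5238)
(-21 + x)*N(-4, 6) = (-21 - 53/21)*16 = -494/21*16 = -7904/21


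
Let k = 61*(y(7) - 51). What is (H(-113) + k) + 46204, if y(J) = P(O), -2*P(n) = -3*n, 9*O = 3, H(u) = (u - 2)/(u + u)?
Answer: 4873013/113 ≈ 43124.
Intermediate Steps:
H(u) = (-2 + u)/(2*u) (H(u) = (-2 + u)/((2*u)) = (-2 + u)*(1/(2*u)) = (-2 + u)/(2*u))
O = ⅓ (O = (⅑)*3 = ⅓ ≈ 0.33333)
P(n) = 3*n/2 (P(n) = -(-3)*n/2 = 3*n/2)
y(J) = ½ (y(J) = (3/2)*(⅓) = ½)
k = -6161/2 (k = 61*(½ - 51) = 61*(-101/2) = -6161/2 ≈ -3080.5)
(H(-113) + k) + 46204 = ((½)*(-2 - 113)/(-113) - 6161/2) + 46204 = ((½)*(-1/113)*(-115) - 6161/2) + 46204 = (115/226 - 6161/2) + 46204 = -348039/113 + 46204 = 4873013/113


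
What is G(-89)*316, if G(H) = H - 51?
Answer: -44240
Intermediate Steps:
G(H) = -51 + H
G(-89)*316 = (-51 - 89)*316 = -140*316 = -44240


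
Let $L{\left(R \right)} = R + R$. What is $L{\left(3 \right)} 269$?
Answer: $1614$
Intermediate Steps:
$L{\left(R \right)} = 2 R$
$L{\left(3 \right)} 269 = 2 \cdot 3 \cdot 269 = 6 \cdot 269 = 1614$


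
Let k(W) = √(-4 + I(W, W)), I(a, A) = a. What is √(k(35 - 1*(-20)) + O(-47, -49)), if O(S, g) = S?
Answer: √(-47 + √51) ≈ 6.3134*I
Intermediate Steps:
k(W) = √(-4 + W)
√(k(35 - 1*(-20)) + O(-47, -49)) = √(√(-4 + (35 - 1*(-20))) - 47) = √(√(-4 + (35 + 20)) - 47) = √(√(-4 + 55) - 47) = √(√51 - 47) = √(-47 + √51)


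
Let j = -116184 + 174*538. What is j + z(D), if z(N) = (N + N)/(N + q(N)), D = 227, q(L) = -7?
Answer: -2482693/110 ≈ -22570.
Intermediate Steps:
j = -22572 (j = -116184 + 93612 = -22572)
z(N) = 2*N/(-7 + N) (z(N) = (N + N)/(N - 7) = (2*N)/(-7 + N) = 2*N/(-7 + N))
j + z(D) = -22572 + 2*227/(-7 + 227) = -22572 + 2*227/220 = -22572 + 2*227*(1/220) = -22572 + 227/110 = -2482693/110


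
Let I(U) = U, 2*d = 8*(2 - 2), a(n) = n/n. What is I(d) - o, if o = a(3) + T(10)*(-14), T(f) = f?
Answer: 139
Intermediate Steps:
a(n) = 1
d = 0 (d = (8*(2 - 2))/2 = (8*0)/2 = (½)*0 = 0)
o = -139 (o = 1 + 10*(-14) = 1 - 140 = -139)
I(d) - o = 0 - 1*(-139) = 0 + 139 = 139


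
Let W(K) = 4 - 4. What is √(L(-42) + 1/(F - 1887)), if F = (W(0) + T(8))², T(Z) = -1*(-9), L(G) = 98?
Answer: √319638522/1806 ≈ 9.8995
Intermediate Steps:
T(Z) = 9
W(K) = 0
F = 81 (F = (0 + 9)² = 9² = 81)
√(L(-42) + 1/(F - 1887)) = √(98 + 1/(81 - 1887)) = √(98 + 1/(-1806)) = √(98 - 1/1806) = √(176987/1806) = √319638522/1806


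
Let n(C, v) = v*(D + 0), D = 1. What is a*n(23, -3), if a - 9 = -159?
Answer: 450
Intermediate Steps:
a = -150 (a = 9 - 159 = -150)
n(C, v) = v (n(C, v) = v*(1 + 0) = v*1 = v)
a*n(23, -3) = -150*(-3) = 450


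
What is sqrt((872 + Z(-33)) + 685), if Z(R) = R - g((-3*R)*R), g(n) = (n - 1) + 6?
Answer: sqrt(4786) ≈ 69.181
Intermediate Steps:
g(n) = 5 + n (g(n) = (-1 + n) + 6 = 5 + n)
Z(R) = -5 + R + 3*R**2 (Z(R) = R - (5 + (-3*R)*R) = R - (5 - 3*R**2) = R + (-5 + 3*R**2) = -5 + R + 3*R**2)
sqrt((872 + Z(-33)) + 685) = sqrt((872 + (-5 - 33 + 3*(-33)**2)) + 685) = sqrt((872 + (-5 - 33 + 3*1089)) + 685) = sqrt((872 + (-5 - 33 + 3267)) + 685) = sqrt((872 + 3229) + 685) = sqrt(4101 + 685) = sqrt(4786)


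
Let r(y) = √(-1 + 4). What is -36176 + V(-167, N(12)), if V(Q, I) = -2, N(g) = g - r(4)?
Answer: -36178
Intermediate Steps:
r(y) = √3
N(g) = g - √3
-36176 + V(-167, N(12)) = -36176 - 2 = -36178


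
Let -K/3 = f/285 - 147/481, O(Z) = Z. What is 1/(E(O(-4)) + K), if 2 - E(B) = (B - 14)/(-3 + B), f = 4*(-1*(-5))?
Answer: 63973/8629 ≈ 7.4137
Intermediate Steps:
f = 20 (f = 4*5 = 20)
E(B) = 2 - (-14 + B)/(-3 + B) (E(B) = 2 - (B - 14)/(-3 + B) = 2 - (-14 + B)/(-3 + B))
K = 6455/9139 (K = -3*(20/285 - 147/481) = -3*(20*(1/285) - 147*1/481) = -3*(4/57 - 147/481) = -3*(-6455/27417) = 6455/9139 ≈ 0.70631)
1/(E(O(-4)) + K) = 1/((8 - 4)/(-3 - 4) + 6455/9139) = 1/(4/(-7) + 6455/9139) = 1/(-⅐*4 + 6455/9139) = 1/(-4/7 + 6455/9139) = 1/(8629/63973) = 63973/8629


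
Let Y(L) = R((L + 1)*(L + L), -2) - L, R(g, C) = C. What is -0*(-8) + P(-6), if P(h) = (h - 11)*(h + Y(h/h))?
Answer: 153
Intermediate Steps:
Y(L) = -2 - L
P(h) = (-11 + h)*(-3 + h) (P(h) = (h - 11)*(h + (-2 - h/h)) = (-11 + h)*(h + (-2 - 1*1)) = (-11 + h)*(h + (-2 - 1)) = (-11 + h)*(h - 3) = (-11 + h)*(-3 + h))
-0*(-8) + P(-6) = -0*(-8) + (33 + (-6)² - 14*(-6)) = -498*0 + (33 + 36 + 84) = 0 + 153 = 153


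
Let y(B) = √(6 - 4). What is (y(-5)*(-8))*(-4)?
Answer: 32*√2 ≈ 45.255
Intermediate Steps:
y(B) = √2
(y(-5)*(-8))*(-4) = (√2*(-8))*(-4) = -8*√2*(-4) = 32*√2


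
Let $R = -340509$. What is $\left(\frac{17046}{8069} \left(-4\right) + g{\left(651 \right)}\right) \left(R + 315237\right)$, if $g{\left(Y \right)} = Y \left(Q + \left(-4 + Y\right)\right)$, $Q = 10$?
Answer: $- \frac{87216189065928}{8069} \approx -1.0809 \cdot 10^{10}$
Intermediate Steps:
$g{\left(Y \right)} = Y \left(6 + Y\right)$ ($g{\left(Y \right)} = Y \left(10 + \left(-4 + Y\right)\right) = Y \left(6 + Y\right)$)
$\left(\frac{17046}{8069} \left(-4\right) + g{\left(651 \right)}\right) \left(R + 315237\right) = \left(\frac{17046}{8069} \left(-4\right) + 651 \left(6 + 651\right)\right) \left(-340509 + 315237\right) = \left(17046 \cdot \frac{1}{8069} \left(-4\right) + 651 \cdot 657\right) \left(-25272\right) = \left(\frac{17046}{8069} \left(-4\right) + 427707\right) \left(-25272\right) = \left(- \frac{68184}{8069} + 427707\right) \left(-25272\right) = \frac{3451099599}{8069} \left(-25272\right) = - \frac{87216189065928}{8069}$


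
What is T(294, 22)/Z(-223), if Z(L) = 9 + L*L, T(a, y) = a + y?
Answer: 158/24869 ≈ 0.0063533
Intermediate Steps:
Z(L) = 9 + L²
T(294, 22)/Z(-223) = (294 + 22)/(9 + (-223)²) = 316/(9 + 49729) = 316/49738 = 316*(1/49738) = 158/24869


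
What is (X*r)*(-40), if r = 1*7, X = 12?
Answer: -3360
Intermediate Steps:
r = 7
(X*r)*(-40) = (12*7)*(-40) = 84*(-40) = -3360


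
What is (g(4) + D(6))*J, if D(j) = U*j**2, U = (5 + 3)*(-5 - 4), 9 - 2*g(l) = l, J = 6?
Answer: -15537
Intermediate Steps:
g(l) = 9/2 - l/2
U = -72 (U = 8*(-9) = -72)
D(j) = -72*j**2
(g(4) + D(6))*J = ((9/2 - 1/2*4) - 72*6**2)*6 = ((9/2 - 2) - 72*36)*6 = (5/2 - 2592)*6 = -5179/2*6 = -15537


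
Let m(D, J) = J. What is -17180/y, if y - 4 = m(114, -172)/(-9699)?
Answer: -41657205/9742 ≈ -4276.0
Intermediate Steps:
y = 38968/9699 (y = 4 - 172/(-9699) = 4 - 172*(-1/9699) = 4 + 172/9699 = 38968/9699 ≈ 4.0177)
-17180/y = -17180/38968/9699 = -17180*9699/38968 = -41657205/9742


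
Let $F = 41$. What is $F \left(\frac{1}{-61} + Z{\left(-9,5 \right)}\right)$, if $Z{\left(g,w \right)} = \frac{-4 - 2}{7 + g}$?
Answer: $\frac{7462}{61} \approx 122.33$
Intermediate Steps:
$Z{\left(g,w \right)} = - \frac{6}{7 + g}$
$F \left(\frac{1}{-61} + Z{\left(-9,5 \right)}\right) = 41 \left(\frac{1}{-61} - \frac{6}{7 - 9}\right) = 41 \left(- \frac{1}{61} - \frac{6}{-2}\right) = 41 \left(- \frac{1}{61} - -3\right) = 41 \left(- \frac{1}{61} + 3\right) = 41 \cdot \frac{182}{61} = \frac{7462}{61}$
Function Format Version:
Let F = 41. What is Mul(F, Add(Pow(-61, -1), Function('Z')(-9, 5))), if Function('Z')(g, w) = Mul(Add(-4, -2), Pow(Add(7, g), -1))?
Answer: Rational(7462, 61) ≈ 122.33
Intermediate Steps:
Function('Z')(g, w) = Mul(-6, Pow(Add(7, g), -1))
Mul(F, Add(Pow(-61, -1), Function('Z')(-9, 5))) = Mul(41, Add(Pow(-61, -1), Mul(-6, Pow(Add(7, -9), -1)))) = Mul(41, Add(Rational(-1, 61), Mul(-6, Pow(-2, -1)))) = Mul(41, Add(Rational(-1, 61), Mul(-6, Rational(-1, 2)))) = Mul(41, Add(Rational(-1, 61), 3)) = Mul(41, Rational(182, 61)) = Rational(7462, 61)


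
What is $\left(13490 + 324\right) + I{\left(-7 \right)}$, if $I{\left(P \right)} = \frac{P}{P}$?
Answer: $13815$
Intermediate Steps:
$I{\left(P \right)} = 1$
$\left(13490 + 324\right) + I{\left(-7 \right)} = \left(13490 + 324\right) + 1 = 13814 + 1 = 13815$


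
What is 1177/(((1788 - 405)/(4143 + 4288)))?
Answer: 9923287/1383 ≈ 7175.2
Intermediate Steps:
1177/(((1788 - 405)/(4143 + 4288))) = 1177/((1383/8431)) = 1177/((1383*(1/8431))) = 1177/(1383/8431) = 1177*(8431/1383) = 9923287/1383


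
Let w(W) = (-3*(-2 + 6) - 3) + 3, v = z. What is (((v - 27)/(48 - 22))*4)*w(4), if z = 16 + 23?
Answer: -288/13 ≈ -22.154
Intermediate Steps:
z = 39
v = 39
w(W) = -12 (w(W) = (-3*4 - 3) + 3 = (-12 - 3) + 3 = -15 + 3 = -12)
(((v - 27)/(48 - 22))*4)*w(4) = (((39 - 27)/(48 - 22))*4)*(-12) = ((12/26)*4)*(-12) = ((12*(1/26))*4)*(-12) = ((6/13)*4)*(-12) = (24/13)*(-12) = -288/13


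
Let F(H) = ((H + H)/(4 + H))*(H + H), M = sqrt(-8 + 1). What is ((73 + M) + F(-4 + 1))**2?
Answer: (109 + I*sqrt(7))**2 ≈ 11874.0 + 576.77*I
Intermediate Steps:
M = I*sqrt(7) (M = sqrt(-7) = I*sqrt(7) ≈ 2.6458*I)
F(H) = 4*H**2/(4 + H) (F(H) = ((2*H)/(4 + H))*(2*H) = (2*H/(4 + H))*(2*H) = 4*H**2/(4 + H))
((73 + M) + F(-4 + 1))**2 = ((73 + I*sqrt(7)) + 4*(-4 + 1)**2/(4 + (-4 + 1)))**2 = ((73 + I*sqrt(7)) + 4*(-3)**2/(4 - 3))**2 = ((73 + I*sqrt(7)) + 4*9/1)**2 = ((73 + I*sqrt(7)) + 4*9*1)**2 = ((73 + I*sqrt(7)) + 36)**2 = (109 + I*sqrt(7))**2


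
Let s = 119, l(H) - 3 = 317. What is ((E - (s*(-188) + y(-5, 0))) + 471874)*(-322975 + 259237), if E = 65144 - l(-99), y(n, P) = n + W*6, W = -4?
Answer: -35635852062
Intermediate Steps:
l(H) = 320 (l(H) = 3 + 317 = 320)
y(n, P) = -24 + n (y(n, P) = n - 4*6 = n - 24 = -24 + n)
E = 64824 (E = 65144 - 1*320 = 65144 - 320 = 64824)
((E - (s*(-188) + y(-5, 0))) + 471874)*(-322975 + 259237) = ((64824 - (119*(-188) + (-24 - 5))) + 471874)*(-322975 + 259237) = ((64824 - (-22372 - 29)) + 471874)*(-63738) = ((64824 - 1*(-22401)) + 471874)*(-63738) = ((64824 + 22401) + 471874)*(-63738) = (87225 + 471874)*(-63738) = 559099*(-63738) = -35635852062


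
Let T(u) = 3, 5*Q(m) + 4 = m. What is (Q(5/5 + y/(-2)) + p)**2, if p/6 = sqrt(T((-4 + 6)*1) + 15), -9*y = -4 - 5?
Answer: 64849/100 - 126*sqrt(2)/5 ≈ 612.85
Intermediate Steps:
y = 1 (y = -(-4 - 5)/9 = -1/9*(-9) = 1)
Q(m) = -4/5 + m/5
p = 18*sqrt(2) (p = 6*sqrt(3 + 15) = 6*sqrt(18) = 6*(3*sqrt(2)) = 18*sqrt(2) ≈ 25.456)
(Q(5/5 + y/(-2)) + p)**2 = ((-4/5 + (5/5 + 1/(-2))/5) + 18*sqrt(2))**2 = ((-4/5 + (5*(1/5) + 1*(-1/2))/5) + 18*sqrt(2))**2 = ((-4/5 + (1 - 1/2)/5) + 18*sqrt(2))**2 = ((-4/5 + (1/5)*(1/2)) + 18*sqrt(2))**2 = ((-4/5 + 1/10) + 18*sqrt(2))**2 = (-7/10 + 18*sqrt(2))**2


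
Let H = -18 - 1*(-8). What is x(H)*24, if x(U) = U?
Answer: -240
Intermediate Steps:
H = -10 (H = -18 + 8 = -10)
x(H)*24 = -10*24 = -240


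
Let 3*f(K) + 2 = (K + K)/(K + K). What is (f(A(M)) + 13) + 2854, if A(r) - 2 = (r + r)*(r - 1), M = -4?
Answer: 8600/3 ≈ 2866.7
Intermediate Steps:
A(r) = 2 + 2*r*(-1 + r) (A(r) = 2 + (r + r)*(r - 1) = 2 + (2*r)*(-1 + r) = 2 + 2*r*(-1 + r))
f(K) = -1/3 (f(K) = -2/3 + ((K + K)/(K + K))/3 = -2/3 + ((2*K)/((2*K)))/3 = -2/3 + ((2*K)*(1/(2*K)))/3 = -2/3 + (1/3)*1 = -2/3 + 1/3 = -1/3)
(f(A(M)) + 13) + 2854 = (-1/3 + 13) + 2854 = 38/3 + 2854 = 8600/3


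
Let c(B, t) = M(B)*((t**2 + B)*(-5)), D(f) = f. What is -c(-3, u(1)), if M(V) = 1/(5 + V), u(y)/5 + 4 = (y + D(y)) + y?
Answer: 55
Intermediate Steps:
u(y) = -20 + 15*y (u(y) = -20 + 5*((y + y) + y) = -20 + 5*(2*y + y) = -20 + 5*(3*y) = -20 + 15*y)
c(B, t) = (-5*B - 5*t**2)/(5 + B) (c(B, t) = ((t**2 + B)*(-5))/(5 + B) = ((B + t**2)*(-5))/(5 + B) = (-5*B - 5*t**2)/(5 + B))
-c(-3, u(1)) = -5*(-1*(-3) - (-20 + 15*1)**2)/(5 - 3) = -5*(3 - (-20 + 15)**2)/2 = -5*(3 - 1*(-5)**2)/2 = -5*(3 - 1*25)/2 = -5*(3 - 25)/2 = -5*(-22)/2 = -1*(-55) = 55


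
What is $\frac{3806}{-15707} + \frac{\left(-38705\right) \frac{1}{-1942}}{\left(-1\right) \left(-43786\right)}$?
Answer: $- \frac{323025420637}{1335604095284} \approx -0.24186$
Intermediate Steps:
$\frac{3806}{-15707} + \frac{\left(-38705\right) \frac{1}{-1942}}{\left(-1\right) \left(-43786\right)} = 3806 \left(- \frac{1}{15707}\right) + \frac{\left(-38705\right) \left(- \frac{1}{1942}\right)}{43786} = - \frac{3806}{15707} + \frac{38705}{1942} \cdot \frac{1}{43786} = - \frac{3806}{15707} + \frac{38705}{85032412} = - \frac{323025420637}{1335604095284}$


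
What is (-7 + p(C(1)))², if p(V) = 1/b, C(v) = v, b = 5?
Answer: 1156/25 ≈ 46.240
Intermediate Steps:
p(V) = ⅕ (p(V) = 1/5 = ⅕)
(-7 + p(C(1)))² = (-7 + ⅕)² = (-34/5)² = 1156/25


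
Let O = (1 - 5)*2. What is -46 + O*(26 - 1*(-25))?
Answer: -454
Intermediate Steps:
O = -8 (O = -4*2 = -8)
-46 + O*(26 - 1*(-25)) = -46 - 8*(26 - 1*(-25)) = -46 - 8*(26 + 25) = -46 - 8*51 = -46 - 408 = -454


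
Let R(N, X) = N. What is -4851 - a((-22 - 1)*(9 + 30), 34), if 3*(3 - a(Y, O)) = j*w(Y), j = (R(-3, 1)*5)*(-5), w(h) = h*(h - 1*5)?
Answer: 20222496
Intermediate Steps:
w(h) = h*(-5 + h) (w(h) = h*(h - 5) = h*(-5 + h))
j = 75 (j = -3*5*(-5) = -15*(-5) = 75)
a(Y, O) = 3 - 25*Y*(-5 + Y)
-4851 - a((-22 - 1)*(9 + 30), 34) = -4851 - (3 - 25*(-22 - 1)*(9 + 30)*(-5 + (-22 - 1)*(9 + 30))) = -4851 - (3 - 25*(-23*39)*(-5 - 23*39)) = -4851 - (3 - 25*(-897)*(-5 - 897)) = -4851 - (3 - 25*(-897)*(-902)) = -4851 - (3 - 20227350) = -4851 - 1*(-20227347) = -4851 + 20227347 = 20222496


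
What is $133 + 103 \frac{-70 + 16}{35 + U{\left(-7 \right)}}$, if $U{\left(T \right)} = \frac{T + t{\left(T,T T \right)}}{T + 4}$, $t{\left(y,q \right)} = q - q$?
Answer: $- \frac{895}{56} \approx -15.982$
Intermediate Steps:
$t{\left(y,q \right)} = 0$
$U{\left(T \right)} = \frac{T}{4 + T}$ ($U{\left(T \right)} = \frac{T + 0}{T + 4} = \frac{T}{4 + T}$)
$133 + 103 \frac{-70 + 16}{35 + U{\left(-7 \right)}} = 133 + 103 \frac{-70 + 16}{35 - \frac{7}{4 - 7}} = 133 + 103 \left(- \frac{54}{35 - \frac{7}{-3}}\right) = 133 + 103 \left(- \frac{54}{35 - - \frac{7}{3}}\right) = 133 + 103 \left(- \frac{54}{35 + \frac{7}{3}}\right) = 133 + 103 \left(- \frac{54}{\frac{112}{3}}\right) = 133 + 103 \left(\left(-54\right) \frac{3}{112}\right) = 133 + 103 \left(- \frac{81}{56}\right) = 133 - \frac{8343}{56} = - \frac{895}{56}$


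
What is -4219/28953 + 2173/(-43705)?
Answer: -247306264/1265390865 ≈ -0.19544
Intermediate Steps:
-4219/28953 + 2173/(-43705) = -4219*1/28953 + 2173*(-1/43705) = -4219/28953 - 2173/43705 = -247306264/1265390865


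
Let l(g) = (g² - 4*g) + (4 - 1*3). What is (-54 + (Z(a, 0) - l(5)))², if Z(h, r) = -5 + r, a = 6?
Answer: 4225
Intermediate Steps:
l(g) = 1 + g² - 4*g (l(g) = (g² - 4*g) + (4 - 3) = (g² - 4*g) + 1 = 1 + g² - 4*g)
(-54 + (Z(a, 0) - l(5)))² = (-54 + ((-5 + 0) - (1 + 5² - 4*5)))² = (-54 + (-5 - (1 + 25 - 20)))² = (-54 + (-5 - 1*6))² = (-54 + (-5 - 6))² = (-54 - 11)² = (-65)² = 4225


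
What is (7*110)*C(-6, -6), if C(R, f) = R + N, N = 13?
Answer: 5390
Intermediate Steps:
C(R, f) = 13 + R (C(R, f) = R + 13 = 13 + R)
(7*110)*C(-6, -6) = (7*110)*(13 - 6) = 770*7 = 5390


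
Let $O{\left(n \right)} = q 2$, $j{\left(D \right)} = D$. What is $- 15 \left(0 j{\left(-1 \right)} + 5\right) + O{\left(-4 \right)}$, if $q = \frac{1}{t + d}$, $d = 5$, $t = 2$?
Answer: $- \frac{523}{7} \approx -74.714$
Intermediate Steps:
$q = \frac{1}{7}$ ($q = \frac{1}{2 + 5} = \frac{1}{7} \approx 0.14286$)
$O{\left(n \right)} = \frac{2}{7}$ ($O{\left(n \right)} = \frac{1}{7} \cdot 2 = \frac{2}{7}$)
$- 15 \left(0 j{\left(-1 \right)} + 5\right) + O{\left(-4 \right)} = - 15 \left(0 \left(-1\right) + 5\right) + \frac{2}{7} = - 15 \left(0 + 5\right) + \frac{2}{7} = \left(-15\right) 5 + \frac{2}{7} = -75 + \frac{2}{7} = - \frac{523}{7}$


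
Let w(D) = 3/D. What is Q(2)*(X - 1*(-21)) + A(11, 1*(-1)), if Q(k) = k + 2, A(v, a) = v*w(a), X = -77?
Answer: -257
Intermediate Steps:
A(v, a) = 3*v/a (A(v, a) = v*(3/a) = 3*v/a)
Q(k) = 2 + k
Q(2)*(X - 1*(-21)) + A(11, 1*(-1)) = (2 + 2)*(-77 - 1*(-21)) + 3*11/(1*(-1)) = 4*(-77 + 21) + 3*11/(-1) = 4*(-56) + 3*11*(-1) = -224 - 33 = -257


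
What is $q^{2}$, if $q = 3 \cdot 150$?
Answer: $202500$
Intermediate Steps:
$q = 450$
$q^{2} = 450^{2} = 202500$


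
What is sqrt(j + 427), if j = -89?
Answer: 13*sqrt(2) ≈ 18.385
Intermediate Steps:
sqrt(j + 427) = sqrt(-89 + 427) = sqrt(338) = 13*sqrt(2)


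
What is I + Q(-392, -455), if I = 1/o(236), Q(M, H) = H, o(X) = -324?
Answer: -147421/324 ≈ -455.00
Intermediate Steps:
I = -1/324 (I = 1/(-324) = -1/324 ≈ -0.0030864)
I + Q(-392, -455) = -1/324 - 455 = -147421/324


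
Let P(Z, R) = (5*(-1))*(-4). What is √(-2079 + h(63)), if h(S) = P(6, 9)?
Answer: I*√2059 ≈ 45.376*I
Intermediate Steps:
P(Z, R) = 20 (P(Z, R) = -5*(-4) = 20)
h(S) = 20
√(-2079 + h(63)) = √(-2079 + 20) = √(-2059) = I*√2059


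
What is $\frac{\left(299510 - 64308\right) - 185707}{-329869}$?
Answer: $- \frac{49495}{329869} \approx -0.15004$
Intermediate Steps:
$\frac{\left(299510 - 64308\right) - 185707}{-329869} = \left(\left(299510 - 64308\right) - 185707\right) \left(- \frac{1}{329869}\right) = \left(235202 - 185707\right) \left(- \frac{1}{329869}\right) = 49495 \left(- \frac{1}{329869}\right) = - \frac{49495}{329869}$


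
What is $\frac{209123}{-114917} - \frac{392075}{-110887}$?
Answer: $\frac{705389054}{411058109} \approx 1.716$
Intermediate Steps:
$\frac{209123}{-114917} - \frac{392075}{-110887} = 209123 \left(- \frac{1}{114917}\right) - - \frac{392075}{110887} = - \frac{209123}{114917} + \frac{392075}{110887} = \frac{705389054}{411058109}$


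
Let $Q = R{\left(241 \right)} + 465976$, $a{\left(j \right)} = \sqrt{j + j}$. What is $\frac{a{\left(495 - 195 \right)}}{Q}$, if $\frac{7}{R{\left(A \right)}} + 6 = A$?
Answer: $\frac{2350 \sqrt{6}}{109504367} \approx 5.2567 \cdot 10^{-5}$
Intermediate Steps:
$R{\left(A \right)} = \frac{7}{-6 + A}$
$a{\left(j \right)} = \sqrt{2} \sqrt{j}$ ($a{\left(j \right)} = \sqrt{2 j} = \sqrt{2} \sqrt{j}$)
$Q = \frac{109504367}{235}$ ($Q = \frac{7}{-6 + 241} + 465976 = \frac{7}{235} + 465976 = \frac{109504367}{235} \approx 4.6598 \cdot 10^{5}$)
$\frac{a{\left(495 - 195 \right)}}{Q} = \frac{\sqrt{2} \sqrt{495 - 195}}{\frac{109504367}{235}} = \sqrt{2} \sqrt{495 - 195} \cdot \frac{235}{109504367} = \sqrt{2} \sqrt{300} \cdot \frac{235}{109504367} = \sqrt{2} \cdot 10 \sqrt{3} \cdot \frac{235}{109504367} = 10 \sqrt{6} \cdot \frac{235}{109504367} = \frac{2350 \sqrt{6}}{109504367}$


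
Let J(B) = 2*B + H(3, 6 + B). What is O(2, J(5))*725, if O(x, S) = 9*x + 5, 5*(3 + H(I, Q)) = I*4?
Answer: 16675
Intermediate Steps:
H(I, Q) = -3 + 4*I/5 (H(I, Q) = -3 + (I*4)/5 = -3 + (4*I)/5 = -3 + 4*I/5)
J(B) = -3/5 + 2*B (J(B) = 2*B + (-3 + (4/5)*3) = 2*B + (-3 + 12/5) = 2*B - 3/5 = -3/5 + 2*B)
O(x, S) = 5 + 9*x
O(2, J(5))*725 = (5 + 9*2)*725 = (5 + 18)*725 = 23*725 = 16675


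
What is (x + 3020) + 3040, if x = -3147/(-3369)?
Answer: 6806429/1123 ≈ 6060.9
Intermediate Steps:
x = 1049/1123 (x = -3147*(-1/3369) = 1049/1123 ≈ 0.93410)
(x + 3020) + 3040 = (1049/1123 + 3020) + 3040 = 3392509/1123 + 3040 = 6806429/1123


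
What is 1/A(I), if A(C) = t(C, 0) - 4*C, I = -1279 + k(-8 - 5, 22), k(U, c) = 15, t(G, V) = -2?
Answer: 1/5054 ≈ 0.00019786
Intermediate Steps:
I = -1264 (I = -1279 + 15 = -1264)
A(C) = -2 - 4*C
1/A(I) = 1/(-2 - 4*(-1264)) = 1/(-2 + 5056) = 1/5054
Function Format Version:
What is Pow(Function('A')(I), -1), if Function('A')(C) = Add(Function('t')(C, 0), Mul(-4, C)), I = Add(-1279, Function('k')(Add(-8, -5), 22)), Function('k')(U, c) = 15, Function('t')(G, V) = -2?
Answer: Rational(1, 5054) ≈ 0.00019786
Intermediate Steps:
I = -1264 (I = Add(-1279, 15) = -1264)
Function('A')(C) = Add(-2, Mul(-4, C))
Pow(Function('A')(I), -1) = Pow(Add(-2, Mul(-4, -1264)), -1) = Pow(Add(-2, 5056), -1) = Pow(5054, -1) = Rational(1, 5054)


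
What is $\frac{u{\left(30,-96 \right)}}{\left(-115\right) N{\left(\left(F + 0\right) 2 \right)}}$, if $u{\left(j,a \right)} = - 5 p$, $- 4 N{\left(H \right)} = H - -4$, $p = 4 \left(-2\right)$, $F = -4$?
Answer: $- \frac{8}{23} \approx -0.34783$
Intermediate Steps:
$p = -8$
$N{\left(H \right)} = -1 - \frac{H}{4}$ ($N{\left(H \right)} = - \frac{H - -4}{4} = - \frac{H + 4}{4} = - \frac{4 + H}{4} = -1 - \frac{H}{4}$)
$u{\left(j,a \right)} = 40$ ($u{\left(j,a \right)} = \left(-5\right) \left(-8\right) = 40$)
$\frac{u{\left(30,-96 \right)}}{\left(-115\right) N{\left(\left(F + 0\right) 2 \right)}} = \frac{40}{\left(-115\right) \left(-1 - \frac{\left(-4 + 0\right) 2}{4}\right)} = \frac{40}{\left(-115\right) \left(-1 - \frac{\left(-4\right) 2}{4}\right)} = \frac{40}{\left(-115\right) \left(-1 - -2\right)} = \frac{40}{\left(-115\right) \left(-1 + 2\right)} = \frac{40}{\left(-115\right) 1} = \frac{40}{-115} = 40 \left(- \frac{1}{115}\right) = - \frac{8}{23}$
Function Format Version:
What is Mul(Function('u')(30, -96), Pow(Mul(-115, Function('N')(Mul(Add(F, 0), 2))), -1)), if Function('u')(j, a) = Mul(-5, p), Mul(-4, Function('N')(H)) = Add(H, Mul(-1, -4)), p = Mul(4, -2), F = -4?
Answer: Rational(-8, 23) ≈ -0.34783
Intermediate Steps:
p = -8
Function('N')(H) = Add(-1, Mul(Rational(-1, 4), H)) (Function('N')(H) = Mul(Rational(-1, 4), Add(H, Mul(-1, -4))) = Mul(Rational(-1, 4), Add(H, 4)) = Mul(Rational(-1, 4), Add(4, H)) = Add(-1, Mul(Rational(-1, 4), H)))
Function('u')(j, a) = 40 (Function('u')(j, a) = Mul(-5, -8) = 40)
Mul(Function('u')(30, -96), Pow(Mul(-115, Function('N')(Mul(Add(F, 0), 2))), -1)) = Mul(40, Pow(Mul(-115, Add(-1, Mul(Rational(-1, 4), Mul(Add(-4, 0), 2)))), -1)) = Mul(40, Pow(Mul(-115, Add(-1, Mul(Rational(-1, 4), Mul(-4, 2)))), -1)) = Mul(40, Pow(Mul(-115, Add(-1, Mul(Rational(-1, 4), -8))), -1)) = Mul(40, Pow(Mul(-115, Add(-1, 2)), -1)) = Mul(40, Pow(Mul(-115, 1), -1)) = Mul(40, Pow(-115, -1)) = Mul(40, Rational(-1, 115)) = Rational(-8, 23)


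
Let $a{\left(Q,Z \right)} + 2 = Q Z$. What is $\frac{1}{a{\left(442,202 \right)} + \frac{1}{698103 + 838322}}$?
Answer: $\frac{1536425}{137175096851} \approx 1.12 \cdot 10^{-5}$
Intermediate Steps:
$a{\left(Q,Z \right)} = -2 + Q Z$
$\frac{1}{a{\left(442,202 \right)} + \frac{1}{698103 + 838322}} = \frac{1}{\left(-2 + 442 \cdot 202\right) + \frac{1}{698103 + 838322}} = \frac{1}{\left(-2 + 89284\right) + \frac{1}{1536425}} = \frac{1}{89282 + \frac{1}{1536425}} = \frac{1}{\frac{137175096851}{1536425}} = \frac{1536425}{137175096851}$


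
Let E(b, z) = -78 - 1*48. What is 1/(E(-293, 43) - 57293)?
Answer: -1/57419 ≈ -1.7416e-5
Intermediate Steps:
E(b, z) = -126 (E(b, z) = -78 - 48 = -126)
1/(E(-293, 43) - 57293) = 1/(-126 - 57293) = 1/(-57419) = -1/57419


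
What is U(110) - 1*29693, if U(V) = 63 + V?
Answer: -29520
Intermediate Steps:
U(110) - 1*29693 = (63 + 110) - 1*29693 = 173 - 29693 = -29520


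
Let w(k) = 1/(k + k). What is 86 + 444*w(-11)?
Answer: 724/11 ≈ 65.818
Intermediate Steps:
w(k) = 1/(2*k)
86 + 444*w(-11) = 86 + 444*((1/2)/(-11)) = 86 + 444*((1/2)*(-1/11)) = 86 + 444*(-1/22) = 86 - 222/11 = 724/11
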